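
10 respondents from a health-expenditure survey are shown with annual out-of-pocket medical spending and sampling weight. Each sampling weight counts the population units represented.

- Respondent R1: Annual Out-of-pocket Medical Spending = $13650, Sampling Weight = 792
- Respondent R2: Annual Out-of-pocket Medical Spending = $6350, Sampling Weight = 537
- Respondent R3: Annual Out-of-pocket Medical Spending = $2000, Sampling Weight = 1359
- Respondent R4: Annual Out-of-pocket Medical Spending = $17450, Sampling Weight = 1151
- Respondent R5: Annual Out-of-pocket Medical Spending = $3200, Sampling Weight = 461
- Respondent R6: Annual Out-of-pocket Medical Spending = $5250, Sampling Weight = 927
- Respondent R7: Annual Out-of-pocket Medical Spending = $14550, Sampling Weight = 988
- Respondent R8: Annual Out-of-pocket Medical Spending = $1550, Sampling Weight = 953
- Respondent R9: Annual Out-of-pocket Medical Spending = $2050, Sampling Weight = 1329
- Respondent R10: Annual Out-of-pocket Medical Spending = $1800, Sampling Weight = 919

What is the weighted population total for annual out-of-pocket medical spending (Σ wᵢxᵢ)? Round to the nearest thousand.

63597000

Weighted total = 13650×792 + 6350×537 + 2000×1359 + 17450×1151 + 3200×461 + 5250×927 + 14550×988 + 1550×953 + 2050×1329 + 1800×919
  = 10810800 + 3409950 + 2718000 + 20084950 + 1475200 + 4866750 + 14375400 + 1477150 + 2724450 + 1654200 = 63596850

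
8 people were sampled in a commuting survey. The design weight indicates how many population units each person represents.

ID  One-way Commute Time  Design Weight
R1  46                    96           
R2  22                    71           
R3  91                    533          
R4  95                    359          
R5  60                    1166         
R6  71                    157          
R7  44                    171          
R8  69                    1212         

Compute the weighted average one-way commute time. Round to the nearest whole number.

69

Weighted sum = 46×96 + 22×71 + 91×533 + 95×359 + 60×1166 + 71×157 + 44×171 + 69×1212
  = 4416 + 1562 + 48503 + 34105 + 69960 + 11147 + 7524 + 83628 = 260845
Sum of weights = 96 + 71 + 533 + 359 + 1166 + 157 + 171 + 1212 = 3765
Weighted mean = 260845 / 3765 = 69.281541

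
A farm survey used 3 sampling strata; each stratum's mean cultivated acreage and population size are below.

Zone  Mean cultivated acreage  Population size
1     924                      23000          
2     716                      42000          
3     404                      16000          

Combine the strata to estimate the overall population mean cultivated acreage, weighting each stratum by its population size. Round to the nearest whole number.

Σ Nₕ·x̄ₕ = 924×23000 + 716×42000 + 404×16000
  = 21252000 + 30072000 + 6464000 = 57788000
Σ Nₕ = 23000 + 42000 + 16000 = 81000
Overall mean = 57788000 / 81000 = 713.4321

713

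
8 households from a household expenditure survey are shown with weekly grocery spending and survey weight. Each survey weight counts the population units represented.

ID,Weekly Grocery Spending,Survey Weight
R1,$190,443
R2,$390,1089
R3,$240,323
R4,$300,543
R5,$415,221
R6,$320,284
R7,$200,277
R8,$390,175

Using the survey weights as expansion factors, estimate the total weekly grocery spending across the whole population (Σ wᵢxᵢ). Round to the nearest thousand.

Weighted total = 190×443 + 390×1089 + 240×323 + 300×543 + 415×221 + 320×284 + 200×277 + 390×175
  = 1055545

1056000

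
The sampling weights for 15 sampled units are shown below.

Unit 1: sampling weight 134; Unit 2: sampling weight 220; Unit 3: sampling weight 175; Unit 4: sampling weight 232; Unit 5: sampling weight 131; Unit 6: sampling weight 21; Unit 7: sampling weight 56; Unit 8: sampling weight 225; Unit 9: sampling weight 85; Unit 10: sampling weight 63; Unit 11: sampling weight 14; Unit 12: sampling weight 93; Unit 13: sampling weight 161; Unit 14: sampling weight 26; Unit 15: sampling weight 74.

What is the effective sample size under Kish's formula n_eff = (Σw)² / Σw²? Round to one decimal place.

Σ wᵢ = 1710
Σ wᵢ² = 274280
n_eff = 1710² / 274280 = 2924100 / 274280 = 10.661003

10.7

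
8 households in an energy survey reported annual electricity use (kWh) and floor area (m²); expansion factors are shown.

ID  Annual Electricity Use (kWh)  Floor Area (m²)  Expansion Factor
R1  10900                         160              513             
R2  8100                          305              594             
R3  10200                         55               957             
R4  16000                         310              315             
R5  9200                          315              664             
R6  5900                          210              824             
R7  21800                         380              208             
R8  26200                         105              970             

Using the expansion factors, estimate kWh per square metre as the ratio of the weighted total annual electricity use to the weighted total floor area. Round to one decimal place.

Σ wᵢ·y = 10900×513 + 8100×594 + 10200×957 + 16000×315 + 9200×664 + 5900×824 + 21800×208 + 26200×970
  = 5591700 + 4811400 + 9761400 + 5040000 + 6108800 + 4861600 + 4534400 + 25414000 = 66123300
Σ wᵢ·x = 160×513 + 305×594 + 55×957 + 310×315 + 315×664 + 210×824 + 380×208 + 105×970
  = 82080 + 181170 + 52635 + 97650 + 209160 + 173040 + 79040 + 101850 = 976625
Ratio = 66123300 / 976625 = 67.705926

67.7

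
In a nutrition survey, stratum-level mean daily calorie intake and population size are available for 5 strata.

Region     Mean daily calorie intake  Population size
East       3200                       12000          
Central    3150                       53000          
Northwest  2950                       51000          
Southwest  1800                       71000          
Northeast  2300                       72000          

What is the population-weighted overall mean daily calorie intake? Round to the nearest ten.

2510

Σ Nₕ·x̄ₕ = 3200×12000 + 3150×53000 + 2950×51000 + 1800×71000 + 2300×72000
  = 38400000 + 166950000 + 150450000 + 127800000 + 165600000 = 649200000
Σ Nₕ = 12000 + 53000 + 51000 + 71000 + 72000 = 259000
Overall mean = 649200000 / 259000 = 2506.5637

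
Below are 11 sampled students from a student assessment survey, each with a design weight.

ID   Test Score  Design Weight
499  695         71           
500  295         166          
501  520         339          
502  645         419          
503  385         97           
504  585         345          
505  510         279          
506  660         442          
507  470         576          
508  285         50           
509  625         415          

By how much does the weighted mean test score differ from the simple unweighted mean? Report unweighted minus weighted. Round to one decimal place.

Unweighted sum = 695 + 295 + 520 + 645 + 385 + 585 + 510 + 660 + 470 + 285 + 625 = 5675
Unweighted mean = 5675 / 11 = 515.90909
Weighted sum = 695×71 + 295×166 + 520×339 + 645×419 + 385×97 + 585×345 + 510×279 + 660×442 + 470×576 + 285×50 + 625×415
  = 49345 + 48970 + 176280 + 270255 + 37345 + 201825 + 142290 + 291720 + 270720 + 14250 + 259375 = 1762375
Sum of weights = 71 + 166 + 339 + 419 + 97 + 345 + 279 + 442 + 576 + 50 + 415 = 3199
Weighted mean = 1762375 / 3199 = 550.91435
Difference (unweighted minus weighted) = -35.005257

-35.0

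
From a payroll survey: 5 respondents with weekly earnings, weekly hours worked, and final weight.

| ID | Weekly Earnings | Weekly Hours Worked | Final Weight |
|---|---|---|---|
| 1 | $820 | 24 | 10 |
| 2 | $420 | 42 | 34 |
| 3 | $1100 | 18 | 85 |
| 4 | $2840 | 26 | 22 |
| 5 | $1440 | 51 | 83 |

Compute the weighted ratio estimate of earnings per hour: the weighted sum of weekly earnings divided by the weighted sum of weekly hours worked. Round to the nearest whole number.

37

Σ wᵢ·y = 820×10 + 420×34 + 1100×85 + 2840×22 + 1440×83
  = 297980
Σ wᵢ·x = 24×10 + 42×34 + 18×85 + 26×22 + 51×83
  = 8003
Ratio = 297980 / 8003 = 37.233537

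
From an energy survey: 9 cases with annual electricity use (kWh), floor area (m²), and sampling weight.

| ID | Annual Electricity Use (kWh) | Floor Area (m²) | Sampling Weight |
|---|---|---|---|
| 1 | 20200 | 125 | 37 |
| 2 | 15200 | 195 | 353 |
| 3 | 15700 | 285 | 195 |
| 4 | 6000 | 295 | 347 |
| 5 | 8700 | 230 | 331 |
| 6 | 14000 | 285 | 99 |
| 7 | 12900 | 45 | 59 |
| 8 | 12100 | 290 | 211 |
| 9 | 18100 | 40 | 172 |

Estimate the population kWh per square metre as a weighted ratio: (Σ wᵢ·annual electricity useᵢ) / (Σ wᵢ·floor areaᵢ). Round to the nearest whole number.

54

Σ wᵢ·y = 20200×37 + 15200×353 + 15700×195 + 6000×347 + 8700×331 + 14000×99 + 12900×59 + 12100×211 + 18100×172
  = 747400 + 5365600 + 3061500 + 2082000 + 2879700 + 1386000 + 761100 + 2553100 + 3113200 = 21949600
Σ wᵢ·x = 125×37 + 195×353 + 285×195 + 295×347 + 230×331 + 285×99 + 45×59 + 290×211 + 40×172
  = 406470
Ratio = 21949600 / 406470 = 54.000541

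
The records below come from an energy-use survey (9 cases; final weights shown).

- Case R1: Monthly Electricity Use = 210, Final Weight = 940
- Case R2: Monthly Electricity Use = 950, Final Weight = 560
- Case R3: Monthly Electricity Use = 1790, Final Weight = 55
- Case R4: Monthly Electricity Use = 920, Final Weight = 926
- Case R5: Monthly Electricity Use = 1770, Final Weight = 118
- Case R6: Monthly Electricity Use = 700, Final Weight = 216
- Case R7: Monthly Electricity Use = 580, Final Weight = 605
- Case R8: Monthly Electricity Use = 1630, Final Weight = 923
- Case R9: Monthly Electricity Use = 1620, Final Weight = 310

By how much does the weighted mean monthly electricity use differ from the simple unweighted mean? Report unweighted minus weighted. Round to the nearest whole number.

Unweighted sum = 210 + 950 + 1790 + 920 + 1770 + 700 + 580 + 1630 + 1620 = 10170
Unweighted mean = 10170 / 9 = 1130
Weighted sum = 210×940 + 950×560 + 1790×55 + 920×926 + 1770×118 + 700×216 + 580×605 + 1630×923 + 1620×310
  = 197400 + 532000 + 98450 + 851920 + 208860 + 151200 + 350900 + 1504490 + 502200 = 4397420
Sum of weights = 940 + 560 + 55 + 926 + 118 + 216 + 605 + 923 + 310 = 4653
Weighted mean = 4397420 / 4653 = 945.072
Difference (unweighted minus weighted) = 184.928

185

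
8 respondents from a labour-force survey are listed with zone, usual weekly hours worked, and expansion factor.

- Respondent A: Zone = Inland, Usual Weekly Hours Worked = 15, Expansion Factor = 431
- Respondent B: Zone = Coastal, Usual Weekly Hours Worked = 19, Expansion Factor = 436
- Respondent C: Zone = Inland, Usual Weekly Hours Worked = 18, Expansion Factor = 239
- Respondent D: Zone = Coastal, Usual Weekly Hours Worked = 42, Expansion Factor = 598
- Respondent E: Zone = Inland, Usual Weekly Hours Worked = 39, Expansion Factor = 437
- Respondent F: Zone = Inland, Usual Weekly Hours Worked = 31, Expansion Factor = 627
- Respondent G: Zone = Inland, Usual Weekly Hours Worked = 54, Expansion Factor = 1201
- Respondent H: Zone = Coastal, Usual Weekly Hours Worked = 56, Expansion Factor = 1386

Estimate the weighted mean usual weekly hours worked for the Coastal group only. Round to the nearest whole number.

Coastal rows: B, D, H
Weighted sum = 19×436 + 42×598 + 56×1386
  = 8284 + 25116 + 77616 = 111016
Sum of weights = 436 + 598 + 1386 = 2420
Weighted mean = 111016 / 2420 = 45.87438

46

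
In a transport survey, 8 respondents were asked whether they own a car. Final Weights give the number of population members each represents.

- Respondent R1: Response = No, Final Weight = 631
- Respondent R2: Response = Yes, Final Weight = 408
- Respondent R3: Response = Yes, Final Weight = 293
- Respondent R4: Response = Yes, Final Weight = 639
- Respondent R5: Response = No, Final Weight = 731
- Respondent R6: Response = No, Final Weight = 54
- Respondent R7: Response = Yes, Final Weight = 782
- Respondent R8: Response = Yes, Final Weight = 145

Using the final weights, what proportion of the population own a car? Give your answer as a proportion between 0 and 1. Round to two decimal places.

0.62

Sum of weights for 'Yes' = 408 + 293 + 639 + 782 + 145 = 2267
Total weight = 631 + 408 + 293 + 639 + 731 + 54 + 782 + 145 = 3683
Weighted proportion = 2267 / 3683 = 0.61553082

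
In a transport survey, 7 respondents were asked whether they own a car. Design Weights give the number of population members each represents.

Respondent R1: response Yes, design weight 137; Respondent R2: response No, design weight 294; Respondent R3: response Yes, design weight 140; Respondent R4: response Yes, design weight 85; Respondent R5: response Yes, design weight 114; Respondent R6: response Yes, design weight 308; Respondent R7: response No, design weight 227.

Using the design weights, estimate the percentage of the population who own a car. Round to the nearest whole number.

Sum of weights for 'Yes' = 137 + 140 + 85 + 114 + 308 = 784
Total weight = 137 + 294 + 140 + 85 + 114 + 308 + 227 = 1305
Weighted proportion = 784 / 1305 = 0.60076628 → 60.076628%

60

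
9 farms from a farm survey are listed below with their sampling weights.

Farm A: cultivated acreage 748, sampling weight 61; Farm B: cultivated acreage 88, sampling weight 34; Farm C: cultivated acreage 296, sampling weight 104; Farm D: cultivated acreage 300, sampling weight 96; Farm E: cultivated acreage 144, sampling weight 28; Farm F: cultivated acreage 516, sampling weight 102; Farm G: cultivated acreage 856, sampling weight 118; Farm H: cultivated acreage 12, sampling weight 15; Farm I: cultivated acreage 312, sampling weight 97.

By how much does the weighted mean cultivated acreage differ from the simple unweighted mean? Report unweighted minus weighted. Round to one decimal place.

Unweighted sum = 748 + 88 + 296 + 300 + 144 + 516 + 856 + 12 + 312 = 3272
Unweighted mean = 3272 / 9 = 363.55556
Weighted sum = 748×61 + 88×34 + 296×104 + 300×96 + 144×28 + 516×102 + 856×118 + 12×15 + 312×97
  = 45628 + 2992 + 30784 + 28800 + 4032 + 52632 + 101008 + 180 + 30264 = 296320
Sum of weights = 61 + 34 + 104 + 96 + 28 + 102 + 118 + 15 + 97 = 655
Weighted mean = 296320 / 655 = 452.39695
Difference (unweighted minus weighted) = -88.841391

-88.8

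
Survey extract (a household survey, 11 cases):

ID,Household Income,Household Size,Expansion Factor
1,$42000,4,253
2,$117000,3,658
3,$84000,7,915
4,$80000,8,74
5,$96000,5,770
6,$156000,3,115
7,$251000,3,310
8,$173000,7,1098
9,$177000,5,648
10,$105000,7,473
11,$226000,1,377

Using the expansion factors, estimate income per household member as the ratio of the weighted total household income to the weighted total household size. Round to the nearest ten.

26230

Σ wᵢ·y = 42000×253 + 117000×658 + 84000×915 + 80000×74 + 96000×770 + 156000×115 + 251000×310 + 173000×1098 + 177000×648 + 105000×473 + 226000×377
  = 10626000 + 76986000 + 76860000 + 5920000 + 73920000 + 17940000 + 77810000 + 189954000 + 114696000 + 49665000 + 85202000 = 779579000
Σ wᵢ·x = 4×253 + 3×658 + 7×915 + 8×74 + 5×770 + 3×115 + 3×310 + 7×1098 + 5×648 + 7×473 + 1×377
  = 1012 + 1974 + 6405 + 592 + 3850 + 345 + 930 + 7686 + 3240 + 3311 + 377 = 29722
Ratio = 779579000 / 29722 = 26229.022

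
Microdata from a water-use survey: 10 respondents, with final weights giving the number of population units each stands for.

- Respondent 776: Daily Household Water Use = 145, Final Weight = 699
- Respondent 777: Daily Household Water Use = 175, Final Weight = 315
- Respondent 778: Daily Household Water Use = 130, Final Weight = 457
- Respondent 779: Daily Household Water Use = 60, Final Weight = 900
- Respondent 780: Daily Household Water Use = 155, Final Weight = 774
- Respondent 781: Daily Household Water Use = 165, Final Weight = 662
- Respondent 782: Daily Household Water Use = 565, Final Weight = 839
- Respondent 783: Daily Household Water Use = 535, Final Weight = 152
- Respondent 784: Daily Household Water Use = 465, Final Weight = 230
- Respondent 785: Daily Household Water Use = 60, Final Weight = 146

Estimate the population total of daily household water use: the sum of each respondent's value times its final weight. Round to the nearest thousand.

Weighted total = 145×699 + 175×315 + 130×457 + 60×900 + 155×774 + 165×662 + 565×839 + 535×152 + 465×230 + 60×146
  = 1170155

1170000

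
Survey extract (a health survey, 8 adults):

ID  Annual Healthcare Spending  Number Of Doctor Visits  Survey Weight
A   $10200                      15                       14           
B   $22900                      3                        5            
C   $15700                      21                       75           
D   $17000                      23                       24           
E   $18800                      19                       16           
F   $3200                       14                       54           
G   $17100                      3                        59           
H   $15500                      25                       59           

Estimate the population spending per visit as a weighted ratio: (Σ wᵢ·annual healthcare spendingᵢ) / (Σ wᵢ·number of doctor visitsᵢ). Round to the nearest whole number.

837

Σ wᵢ·y = 10200×14 + 22900×5 + 15700×75 + 17000×24 + 18800×16 + 3200×54 + 17100×59 + 15500×59
  = 142800 + 114500 + 1177500 + 408000 + 300800 + 172800 + 1008900 + 914500 = 4239800
Σ wᵢ·x = 15×14 + 3×5 + 21×75 + 23×24 + 19×16 + 14×54 + 3×59 + 25×59
  = 210 + 15 + 1575 + 552 + 304 + 756 + 177 + 1475 = 5064
Ratio = 4239800 / 5064 = 837.24329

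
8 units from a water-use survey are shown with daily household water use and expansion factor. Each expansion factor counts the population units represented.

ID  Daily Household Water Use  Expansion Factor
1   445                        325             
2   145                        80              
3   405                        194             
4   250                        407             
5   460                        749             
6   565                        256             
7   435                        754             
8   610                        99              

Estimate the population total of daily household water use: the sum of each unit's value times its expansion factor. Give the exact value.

1214105

Weighted total = 445×325 + 145×80 + 405×194 + 250×407 + 460×749 + 565×256 + 435×754 + 610×99
  = 144625 + 11600 + 78570 + 101750 + 344540 + 144640 + 327990 + 60390 = 1214105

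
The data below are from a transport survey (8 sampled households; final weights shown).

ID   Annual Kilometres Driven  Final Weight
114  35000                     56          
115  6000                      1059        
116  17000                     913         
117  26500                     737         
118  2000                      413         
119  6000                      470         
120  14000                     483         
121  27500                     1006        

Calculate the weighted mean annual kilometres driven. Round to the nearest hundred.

Weighted sum = 35000×56 + 6000×1059 + 17000×913 + 26500×737 + 2000×413 + 6000×470 + 14000×483 + 27500×1006
  = 1960000 + 6354000 + 15521000 + 19530500 + 826000 + 2820000 + 6762000 + 27665000 = 81438500
Sum of weights = 5137
Weighted mean = 81438500 / 5137 = 15853.319

15900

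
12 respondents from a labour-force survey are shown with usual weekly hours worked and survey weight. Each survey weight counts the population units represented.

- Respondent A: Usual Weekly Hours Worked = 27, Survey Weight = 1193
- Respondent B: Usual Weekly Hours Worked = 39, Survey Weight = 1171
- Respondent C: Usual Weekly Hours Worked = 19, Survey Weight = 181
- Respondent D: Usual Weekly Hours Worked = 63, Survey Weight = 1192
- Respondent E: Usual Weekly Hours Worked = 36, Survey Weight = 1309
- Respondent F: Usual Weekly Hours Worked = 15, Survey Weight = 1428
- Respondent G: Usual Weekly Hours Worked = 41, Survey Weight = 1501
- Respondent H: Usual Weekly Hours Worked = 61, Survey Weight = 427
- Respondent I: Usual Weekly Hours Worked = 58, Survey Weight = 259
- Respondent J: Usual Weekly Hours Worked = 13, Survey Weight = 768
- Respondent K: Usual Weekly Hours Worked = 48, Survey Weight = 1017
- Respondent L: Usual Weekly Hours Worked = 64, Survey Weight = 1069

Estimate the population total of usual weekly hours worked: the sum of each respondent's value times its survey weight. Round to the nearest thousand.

Weighted total = 27×1193 + 39×1171 + 19×181 + 63×1192 + 36×1309 + 15×1428 + 41×1501 + 61×427 + 58×259 + 13×768 + 48×1017 + 64×1069
  = 454785

455000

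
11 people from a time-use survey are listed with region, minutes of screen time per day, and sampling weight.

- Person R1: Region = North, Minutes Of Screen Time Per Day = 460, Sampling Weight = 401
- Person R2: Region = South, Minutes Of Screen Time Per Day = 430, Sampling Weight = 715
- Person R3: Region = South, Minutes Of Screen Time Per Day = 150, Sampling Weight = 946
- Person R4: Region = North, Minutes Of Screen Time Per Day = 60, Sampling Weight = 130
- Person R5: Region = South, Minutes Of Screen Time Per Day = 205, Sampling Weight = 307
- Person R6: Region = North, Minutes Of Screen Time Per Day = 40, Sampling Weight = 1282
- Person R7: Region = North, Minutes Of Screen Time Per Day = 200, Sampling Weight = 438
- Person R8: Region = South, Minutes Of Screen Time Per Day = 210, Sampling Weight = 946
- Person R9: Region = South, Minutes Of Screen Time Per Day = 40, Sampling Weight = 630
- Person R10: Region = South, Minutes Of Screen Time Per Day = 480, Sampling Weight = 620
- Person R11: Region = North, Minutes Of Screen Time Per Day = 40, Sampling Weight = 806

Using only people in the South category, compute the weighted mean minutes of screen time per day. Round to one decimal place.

South rows: R2, R3, R5, R8, R9, R10
Weighted sum = 430×715 + 150×946 + 205×307 + 210×946 + 40×630 + 480×620
  = 307450 + 141900 + 62935 + 198660 + 25200 + 297600 = 1033745
Sum of weights = 715 + 946 + 307 + 946 + 630 + 620 = 4164
Weighted mean = 1033745 / 4164 = 248.25768

248.3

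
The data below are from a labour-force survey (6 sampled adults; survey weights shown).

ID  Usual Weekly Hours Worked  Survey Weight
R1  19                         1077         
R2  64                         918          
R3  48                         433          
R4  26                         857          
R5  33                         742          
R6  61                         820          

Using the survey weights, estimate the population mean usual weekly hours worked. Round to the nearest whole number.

41

Weighted sum = 19×1077 + 64×918 + 48×433 + 26×857 + 33×742 + 61×820
  = 20463 + 58752 + 20784 + 22282 + 24486 + 50020 = 196787
Sum of weights = 1077 + 918 + 433 + 857 + 742 + 820 = 4847
Weighted mean = 196787 / 4847 = 40.599752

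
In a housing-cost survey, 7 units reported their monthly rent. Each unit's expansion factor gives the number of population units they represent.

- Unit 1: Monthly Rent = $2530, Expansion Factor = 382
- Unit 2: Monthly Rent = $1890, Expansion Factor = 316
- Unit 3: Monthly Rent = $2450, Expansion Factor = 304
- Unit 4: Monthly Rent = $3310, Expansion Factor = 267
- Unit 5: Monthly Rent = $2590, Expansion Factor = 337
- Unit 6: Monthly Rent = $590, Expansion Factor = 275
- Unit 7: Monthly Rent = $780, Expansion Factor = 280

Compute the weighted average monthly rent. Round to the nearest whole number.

2057

Weighted sum = 2530×382 + 1890×316 + 2450×304 + 3310×267 + 2590×337 + 590×275 + 780×280
  = 966460 + 597240 + 744800 + 883770 + 872830 + 162250 + 218400 = 4445750
Sum of weights = 382 + 316 + 304 + 267 + 337 + 275 + 280 = 2161
Weighted mean = 4445750 / 2161 = 2057.2652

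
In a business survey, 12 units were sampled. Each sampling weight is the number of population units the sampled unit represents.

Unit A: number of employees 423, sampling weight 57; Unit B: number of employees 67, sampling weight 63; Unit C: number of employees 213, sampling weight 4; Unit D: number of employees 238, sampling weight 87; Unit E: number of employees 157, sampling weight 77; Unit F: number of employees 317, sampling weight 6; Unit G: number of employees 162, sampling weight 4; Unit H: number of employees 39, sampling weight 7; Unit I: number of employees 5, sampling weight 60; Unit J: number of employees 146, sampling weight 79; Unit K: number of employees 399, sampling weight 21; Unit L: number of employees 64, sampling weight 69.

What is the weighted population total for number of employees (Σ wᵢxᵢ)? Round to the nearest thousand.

Weighted total = 423×57 + 67×63 + 213×4 + 238×87 + 157×77 + 317×6 + 162×4 + 39×7 + 5×60 + 146×79 + 399×21 + 64×69
  = 24111 + 4221 + 852 + 20706 + 12089 + 1902 + 648 + 273 + 300 + 11534 + 8379 + 4416 = 89431

89000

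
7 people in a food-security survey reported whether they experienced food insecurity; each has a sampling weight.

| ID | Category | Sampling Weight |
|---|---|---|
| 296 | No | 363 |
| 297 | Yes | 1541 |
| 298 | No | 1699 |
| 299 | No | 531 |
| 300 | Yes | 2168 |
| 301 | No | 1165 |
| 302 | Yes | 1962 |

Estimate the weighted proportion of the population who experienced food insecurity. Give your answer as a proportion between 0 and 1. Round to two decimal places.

Sum of weights for 'Yes' = 1541 + 2168 + 1962 = 5671
Total weight = 9429
Weighted proportion = 5671 / 9429 = 0.60144236

0.60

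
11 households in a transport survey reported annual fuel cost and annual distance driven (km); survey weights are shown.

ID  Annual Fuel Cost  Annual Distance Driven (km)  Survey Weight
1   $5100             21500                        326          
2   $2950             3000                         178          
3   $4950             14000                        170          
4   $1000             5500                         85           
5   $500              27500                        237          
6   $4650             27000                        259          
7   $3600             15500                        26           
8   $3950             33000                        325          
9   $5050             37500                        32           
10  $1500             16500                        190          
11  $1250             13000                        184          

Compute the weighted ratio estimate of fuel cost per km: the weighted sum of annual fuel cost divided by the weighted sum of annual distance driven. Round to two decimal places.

0.16

Σ wᵢ·y = 6491000
Σ wᵢ·x = 21500×326 + 3000×178 + 14000×170 + 5500×85 + 27500×237 + 27000×259 + 15500×26 + 33000×325 + 37500×32 + 16500×190 + 13000×184
  = 7009000 + 534000 + 2380000 + 467500 + 6517500 + 6993000 + 403000 + 10725000 + 1200000 + 3135000 + 2392000 = 41756000
Ratio = 6491000 / 41756000 = 0.15545071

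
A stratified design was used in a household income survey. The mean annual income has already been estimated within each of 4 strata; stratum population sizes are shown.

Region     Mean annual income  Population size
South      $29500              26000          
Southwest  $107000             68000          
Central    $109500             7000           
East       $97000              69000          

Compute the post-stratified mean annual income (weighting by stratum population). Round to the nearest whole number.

Σ Nₕ·x̄ₕ = 15502500000
Σ Nₕ = 26000 + 68000 + 7000 + 69000 = 170000
Overall mean = 15502500000 / 170000 = 91191.176

91191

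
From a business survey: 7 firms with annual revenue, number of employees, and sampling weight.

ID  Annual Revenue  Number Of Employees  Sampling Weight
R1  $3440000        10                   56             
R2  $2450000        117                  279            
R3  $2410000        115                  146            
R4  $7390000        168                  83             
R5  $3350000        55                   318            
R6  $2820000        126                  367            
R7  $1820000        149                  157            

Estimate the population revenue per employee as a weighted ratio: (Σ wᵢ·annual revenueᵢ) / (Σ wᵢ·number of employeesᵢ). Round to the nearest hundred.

28000

Σ wᵢ·y = 3440000×56 + 2450000×279 + 2410000×146 + 7390000×83 + 3350000×318 + 2820000×367 + 1820000×157
  = 4227400000
Σ wᵢ·x = 10×56 + 117×279 + 115×146 + 168×83 + 55×318 + 126×367 + 149×157
  = 560 + 32643 + 16790 + 13944 + 17490 + 46242 + 23393 = 151062
Ratio = 4227400000 / 151062 = 27984.536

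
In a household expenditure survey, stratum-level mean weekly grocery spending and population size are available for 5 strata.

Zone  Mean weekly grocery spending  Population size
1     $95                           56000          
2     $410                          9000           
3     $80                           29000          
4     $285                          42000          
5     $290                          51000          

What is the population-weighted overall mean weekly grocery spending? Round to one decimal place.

203.7

Σ Nₕ·x̄ₕ = 38090000
Σ Nₕ = 56000 + 9000 + 29000 + 42000 + 51000 = 187000
Overall mean = 38090000 / 187000 = 203.68984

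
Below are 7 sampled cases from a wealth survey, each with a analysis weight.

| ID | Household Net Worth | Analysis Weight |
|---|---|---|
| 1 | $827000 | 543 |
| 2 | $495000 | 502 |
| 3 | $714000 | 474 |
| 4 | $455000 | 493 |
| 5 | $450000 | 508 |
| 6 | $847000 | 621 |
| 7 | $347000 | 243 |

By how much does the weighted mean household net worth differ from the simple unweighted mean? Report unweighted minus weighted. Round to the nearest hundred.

Unweighted sum = 827000 + 495000 + 714000 + 455000 + 450000 + 847000 + 347000 = 4135000
Unweighted mean = 4135000 / 7 = 590714.29
Weighted sum = 827000×543 + 495000×502 + 714000×474 + 455000×493 + 450000×508 + 847000×621 + 347000×243
  = 2099210000
Sum of weights = 3384
Weighted mean = 2099210000 / 3384 = 620333.92
Difference (unweighted minus weighted) = -29619.639

-29600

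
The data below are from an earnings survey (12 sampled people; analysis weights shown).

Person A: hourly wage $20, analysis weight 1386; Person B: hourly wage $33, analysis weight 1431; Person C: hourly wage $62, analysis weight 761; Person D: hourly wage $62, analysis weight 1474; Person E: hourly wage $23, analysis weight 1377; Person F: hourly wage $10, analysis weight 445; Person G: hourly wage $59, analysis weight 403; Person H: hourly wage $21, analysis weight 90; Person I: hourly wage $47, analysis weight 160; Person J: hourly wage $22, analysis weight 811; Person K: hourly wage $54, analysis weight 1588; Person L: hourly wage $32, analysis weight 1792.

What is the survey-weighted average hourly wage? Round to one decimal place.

37.9

Weighted sum = 20×1386 + 33×1431 + 62×761 + 62×1474 + 23×1377 + 10×445 + 59×403 + 21×90 + 47×160 + 22×811 + 54×1588 + 32×1792
  = 27720 + 47223 + 47182 + 91388 + 31671 + 4450 + 23777 + 1890 + 7520 + 17842 + 85752 + 57344 = 443759
Sum of weights = 1386 + 1431 + 761 + 1474 + 1377 + 445 + 403 + 90 + 160 + 811 + 1588 + 1792 = 11718
Weighted mean = 443759 / 11718 = 37.869858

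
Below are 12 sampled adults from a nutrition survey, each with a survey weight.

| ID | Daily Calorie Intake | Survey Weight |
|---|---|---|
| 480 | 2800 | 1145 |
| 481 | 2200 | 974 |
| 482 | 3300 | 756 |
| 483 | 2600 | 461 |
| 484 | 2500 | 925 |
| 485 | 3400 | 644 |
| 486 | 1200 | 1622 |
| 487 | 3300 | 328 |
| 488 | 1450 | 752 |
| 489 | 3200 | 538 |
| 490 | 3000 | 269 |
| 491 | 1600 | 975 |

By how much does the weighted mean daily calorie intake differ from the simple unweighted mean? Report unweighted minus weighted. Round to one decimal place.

Unweighted sum = 2800 + 2200 + 3300 + 2600 + 2500 + 3400 + 1200 + 3300 + 1450 + 3200 + 3000 + 1600 = 30550
Unweighted mean = 30550 / 12 = 2545.8333
Weighted sum = 2800×1145 + 2200×974 + 3300×756 + 2600×461 + 2500×925 + 3400×644 + 1200×1622 + 3300×328 + 1450×752 + 3200×538 + 3000×269 + 1600×975
  = 21752100
Sum of weights = 1145 + 974 + 756 + 461 + 925 + 644 + 1622 + 328 + 752 + 538 + 269 + 975 = 9389
Weighted mean = 21752100 / 9389 = 2316.7643
Difference (unweighted minus weighted) = 229.06903

229.1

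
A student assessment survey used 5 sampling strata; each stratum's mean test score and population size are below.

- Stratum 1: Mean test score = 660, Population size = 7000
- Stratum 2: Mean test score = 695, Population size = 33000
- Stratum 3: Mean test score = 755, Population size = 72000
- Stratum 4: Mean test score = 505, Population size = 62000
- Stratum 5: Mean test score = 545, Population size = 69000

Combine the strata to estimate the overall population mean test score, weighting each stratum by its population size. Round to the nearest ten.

620

Σ Nₕ·x̄ₕ = 660×7000 + 695×33000 + 755×72000 + 505×62000 + 545×69000
  = 4620000 + 22935000 + 54360000 + 31310000 + 37605000 = 150830000
Σ Nₕ = 7000 + 33000 + 72000 + 62000 + 69000 = 243000
Overall mean = 150830000 / 243000 = 620.69959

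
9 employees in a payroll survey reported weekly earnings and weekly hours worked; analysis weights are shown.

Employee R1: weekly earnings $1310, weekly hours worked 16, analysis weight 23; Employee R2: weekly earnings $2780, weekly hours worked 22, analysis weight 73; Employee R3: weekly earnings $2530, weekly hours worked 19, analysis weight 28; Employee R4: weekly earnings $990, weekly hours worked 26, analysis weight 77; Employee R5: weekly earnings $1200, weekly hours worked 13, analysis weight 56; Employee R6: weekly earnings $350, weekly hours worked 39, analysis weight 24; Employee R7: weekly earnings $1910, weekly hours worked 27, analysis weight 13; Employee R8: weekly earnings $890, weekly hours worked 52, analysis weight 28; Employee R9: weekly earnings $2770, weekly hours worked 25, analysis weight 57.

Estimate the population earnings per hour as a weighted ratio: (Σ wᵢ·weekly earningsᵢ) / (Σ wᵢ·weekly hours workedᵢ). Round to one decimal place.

Σ wᵢ·y = 1310×23 + 2780×73 + 2530×28 + 990×77 + 1200×56 + 350×24 + 1910×13 + 890×28 + 2770×57
  = 30130 + 202940 + 70840 + 76230 + 67200 + 8400 + 24830 + 24920 + 157890 = 663380
Σ wᵢ·x = 16×23 + 22×73 + 19×28 + 26×77 + 13×56 + 39×24 + 27×13 + 52×28 + 25×57
  = 9404
Ratio = 663380 / 9404 = 70.542322

70.5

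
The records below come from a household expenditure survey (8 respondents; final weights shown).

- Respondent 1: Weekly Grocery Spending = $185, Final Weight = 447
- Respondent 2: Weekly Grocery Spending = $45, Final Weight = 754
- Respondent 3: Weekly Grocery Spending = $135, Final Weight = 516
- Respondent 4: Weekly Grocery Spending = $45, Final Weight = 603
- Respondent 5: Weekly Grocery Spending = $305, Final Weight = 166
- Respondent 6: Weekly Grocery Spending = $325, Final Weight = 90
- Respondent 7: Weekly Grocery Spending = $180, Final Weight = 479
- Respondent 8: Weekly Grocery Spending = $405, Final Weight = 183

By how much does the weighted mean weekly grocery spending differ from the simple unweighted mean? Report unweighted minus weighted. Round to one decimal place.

63.0

Unweighted sum = 185 + 45 + 135 + 45 + 305 + 325 + 180 + 405 = 1625
Unweighted mean = 1625 / 8 = 203.125
Weighted sum = 185×447 + 45×754 + 135×516 + 45×603 + 305×166 + 325×90 + 180×479 + 405×183
  = 82695 + 33930 + 69660 + 27135 + 50630 + 29250 + 86220 + 74115 = 453635
Sum of weights = 3238
Weighted mean = 453635 / 3238 = 140.09728
Difference (unweighted minus weighted) = 63.027718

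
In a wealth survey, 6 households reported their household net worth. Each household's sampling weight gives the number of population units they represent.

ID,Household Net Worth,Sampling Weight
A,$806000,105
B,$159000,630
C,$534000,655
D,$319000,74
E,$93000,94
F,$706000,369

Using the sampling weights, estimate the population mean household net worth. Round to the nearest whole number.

429389

Weighted sum = 806000×105 + 159000×630 + 534000×655 + 319000×74 + 93000×94 + 706000×369
  = 84630000 + 100170000 + 349770000 + 23606000 + 8742000 + 260514000 = 827432000
Sum of weights = 105 + 630 + 655 + 74 + 94 + 369 = 1927
Weighted mean = 827432000 / 1927 = 429388.69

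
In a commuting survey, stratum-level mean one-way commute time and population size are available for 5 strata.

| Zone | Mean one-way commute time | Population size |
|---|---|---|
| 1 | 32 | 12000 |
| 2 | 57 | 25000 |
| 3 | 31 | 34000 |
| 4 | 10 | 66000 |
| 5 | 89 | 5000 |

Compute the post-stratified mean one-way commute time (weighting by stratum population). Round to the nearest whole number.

Σ Nₕ·x̄ₕ = 3968000
Σ Nₕ = 12000 + 25000 + 34000 + 66000 + 5000 = 142000
Overall mean = 3968000 / 142000 = 27.943662

28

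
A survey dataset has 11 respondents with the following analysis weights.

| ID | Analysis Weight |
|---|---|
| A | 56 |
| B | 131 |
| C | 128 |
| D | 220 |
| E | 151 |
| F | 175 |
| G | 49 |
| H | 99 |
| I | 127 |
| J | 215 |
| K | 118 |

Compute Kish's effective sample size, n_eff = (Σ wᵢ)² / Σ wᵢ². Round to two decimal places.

Σ wᵢ = 56 + 131 + 128 + 220 + 151 + 175 + 49 + 99 + 127 + 215 + 118 = 1469
Σ wᵢ² = 226987
n_eff = 1469² / 226987 = 2157961 / 226987 = 9.5069806

9.51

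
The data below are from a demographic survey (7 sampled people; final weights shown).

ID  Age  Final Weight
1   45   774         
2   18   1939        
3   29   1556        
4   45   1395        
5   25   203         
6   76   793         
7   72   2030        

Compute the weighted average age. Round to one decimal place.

44.8

Weighted sum = 45×774 + 18×1939 + 29×1556 + 45×1395 + 25×203 + 76×793 + 72×2030
  = 34830 + 34902 + 45124 + 62775 + 5075 + 60268 + 146160 = 389134
Sum of weights = 8690
Weighted mean = 389134 / 8690 = 44.779517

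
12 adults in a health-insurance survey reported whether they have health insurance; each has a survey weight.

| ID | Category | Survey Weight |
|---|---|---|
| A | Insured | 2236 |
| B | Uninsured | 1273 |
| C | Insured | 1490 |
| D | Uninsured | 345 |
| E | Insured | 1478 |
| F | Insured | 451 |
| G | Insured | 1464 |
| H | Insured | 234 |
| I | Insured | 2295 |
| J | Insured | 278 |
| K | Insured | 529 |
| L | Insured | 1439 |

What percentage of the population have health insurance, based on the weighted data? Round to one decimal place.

88.0

Sum of weights for 'Insured' = 2236 + 1490 + 1478 + 451 + 1464 + 234 + 2295 + 278 + 529 + 1439 = 11894
Total weight = 2236 + 1273 + 1490 + 345 + 1478 + 451 + 1464 + 234 + 2295 + 278 + 529 + 1439 = 13512
Weighted proportion = 11894 / 13512 = 0.88025459 → 88.025459%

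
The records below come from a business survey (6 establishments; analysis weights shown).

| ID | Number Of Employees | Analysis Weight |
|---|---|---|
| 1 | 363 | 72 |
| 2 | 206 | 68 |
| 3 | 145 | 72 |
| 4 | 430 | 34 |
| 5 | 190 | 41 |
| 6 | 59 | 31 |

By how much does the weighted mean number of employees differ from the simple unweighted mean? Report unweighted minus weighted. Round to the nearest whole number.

-3

Unweighted sum = 363 + 206 + 145 + 430 + 190 + 59 = 1393
Unweighted mean = 1393 / 6 = 232.16667
Weighted sum = 363×72 + 206×68 + 145×72 + 430×34 + 190×41 + 59×31
  = 26136 + 14008 + 10440 + 14620 + 7790 + 1829 = 74823
Sum of weights = 72 + 68 + 72 + 34 + 41 + 31 = 318
Weighted mean = 74823 / 318 = 235.29245
Difference (unweighted minus weighted) = -3.1257862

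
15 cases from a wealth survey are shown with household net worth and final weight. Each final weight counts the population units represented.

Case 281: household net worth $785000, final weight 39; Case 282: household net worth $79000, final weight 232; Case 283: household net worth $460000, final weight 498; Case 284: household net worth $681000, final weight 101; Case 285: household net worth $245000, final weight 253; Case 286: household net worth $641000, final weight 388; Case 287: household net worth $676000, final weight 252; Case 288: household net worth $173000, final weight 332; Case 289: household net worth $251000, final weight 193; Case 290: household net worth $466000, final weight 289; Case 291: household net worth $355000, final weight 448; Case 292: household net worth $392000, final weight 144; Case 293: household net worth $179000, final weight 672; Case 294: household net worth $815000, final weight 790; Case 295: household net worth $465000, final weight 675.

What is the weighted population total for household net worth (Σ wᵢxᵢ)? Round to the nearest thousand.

2361903000

Weighted total = 2361903000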